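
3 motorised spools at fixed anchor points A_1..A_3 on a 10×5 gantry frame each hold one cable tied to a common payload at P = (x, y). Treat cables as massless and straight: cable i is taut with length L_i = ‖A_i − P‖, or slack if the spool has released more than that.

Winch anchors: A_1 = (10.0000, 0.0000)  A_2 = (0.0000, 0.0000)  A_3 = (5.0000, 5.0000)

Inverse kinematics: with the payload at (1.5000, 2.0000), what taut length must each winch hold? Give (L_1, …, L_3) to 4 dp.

(8.7321, 2.5000, 4.6098)

cable 1: Δx=8.5000, Δy=-2.0000; L_1 = √(Δx²+Δy²) = 8.7321
cable 2: Δx=-1.5000, Δy=-2.0000; L_2 = √(Δx²+Δy²) = 2.5000
cable 3: Δx=3.5000, Δy=3.0000; L_3 = √(Δx²+Δy²) = 4.6098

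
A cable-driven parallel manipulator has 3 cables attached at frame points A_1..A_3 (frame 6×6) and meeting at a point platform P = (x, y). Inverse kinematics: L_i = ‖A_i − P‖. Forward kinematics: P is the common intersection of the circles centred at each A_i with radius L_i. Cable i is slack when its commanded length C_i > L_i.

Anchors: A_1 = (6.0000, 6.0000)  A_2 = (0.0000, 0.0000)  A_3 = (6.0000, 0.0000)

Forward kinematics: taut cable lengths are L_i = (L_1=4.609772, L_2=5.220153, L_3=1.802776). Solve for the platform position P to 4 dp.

(5.0000, 1.5000)

each cable: (A_i−P)·(A_i−P) = L_i²; let q_i = ‖A_i‖²−L_i²
q_1 = 36.0000+36.0000−21.2500 = 50.7500
row 1: 12.0000x + 12.0000y = 78.0000  (q_2=-27.2500)
row 2: 0.0000x + 12.0000y = 18.0000  (q_3=32.7500)
Cramer on rows 1–2 → x = 5.0000, y = 1.5000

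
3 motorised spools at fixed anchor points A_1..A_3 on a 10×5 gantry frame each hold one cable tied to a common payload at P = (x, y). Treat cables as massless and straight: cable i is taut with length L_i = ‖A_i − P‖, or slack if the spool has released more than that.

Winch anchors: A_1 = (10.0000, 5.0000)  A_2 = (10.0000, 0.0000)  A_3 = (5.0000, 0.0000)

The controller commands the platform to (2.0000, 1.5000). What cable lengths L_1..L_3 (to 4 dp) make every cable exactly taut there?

cable 1: Δx=8.0000, Δy=3.5000; L_1 = √(Δx²+Δy²) = 8.7321
cable 2: Δx=8.0000, Δy=-1.5000; L_2 = √(Δx²+Δy²) = 8.1394
cable 3: Δx=3.0000, Δy=-1.5000; L_3 = √(Δx²+Δy²) = 3.3541

(8.7321, 8.1394, 3.3541)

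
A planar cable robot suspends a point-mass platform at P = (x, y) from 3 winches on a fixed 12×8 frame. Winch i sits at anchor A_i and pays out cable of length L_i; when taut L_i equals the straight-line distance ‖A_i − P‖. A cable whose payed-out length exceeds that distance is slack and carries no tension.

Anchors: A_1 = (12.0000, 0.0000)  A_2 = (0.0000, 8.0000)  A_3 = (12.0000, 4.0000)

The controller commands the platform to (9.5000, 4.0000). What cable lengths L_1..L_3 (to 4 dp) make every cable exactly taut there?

(4.7170, 10.3078, 2.5000)

cable 1: Δx=2.5000, Δy=-4.0000; L_1 = √(Δx²+Δy²) = 4.7170
cable 2: Δx=-9.5000, Δy=4.0000; L_2 = √(Δx²+Δy²) = 10.3078
cable 3: Δx=2.5000, Δy=0.0000; L_3 = √(Δx²+Δy²) = 2.5000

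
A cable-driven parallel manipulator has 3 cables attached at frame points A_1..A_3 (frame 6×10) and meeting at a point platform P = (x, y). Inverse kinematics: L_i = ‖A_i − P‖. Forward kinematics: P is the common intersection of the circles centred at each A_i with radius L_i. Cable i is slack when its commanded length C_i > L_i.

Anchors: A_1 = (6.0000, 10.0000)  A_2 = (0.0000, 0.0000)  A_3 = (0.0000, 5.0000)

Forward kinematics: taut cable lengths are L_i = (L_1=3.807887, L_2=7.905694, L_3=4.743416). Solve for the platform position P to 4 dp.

expand ‖A_i−P‖²=L_i² and subtract eq 1 (c_i ≔ ‖A_i‖²−L_i²)
c_1 = 36.0000+100.0000−14.5000 = 121.5000
eq1−eq2 → [12.0000  20.0000]·P = 184.0000
eq1−eq3 → [12.0000  10.0000]·P = 119.0000
2×2 solve → P = (4.5000, 6.5000)

(4.5000, 6.5000)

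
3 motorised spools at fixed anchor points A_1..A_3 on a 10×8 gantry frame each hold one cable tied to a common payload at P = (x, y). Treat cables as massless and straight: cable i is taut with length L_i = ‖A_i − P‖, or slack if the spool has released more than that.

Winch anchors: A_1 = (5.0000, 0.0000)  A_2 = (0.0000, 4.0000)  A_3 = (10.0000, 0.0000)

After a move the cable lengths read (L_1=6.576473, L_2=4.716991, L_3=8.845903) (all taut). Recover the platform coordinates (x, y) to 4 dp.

(4.0000, 6.5000)

each cable: (A_i−P)·(A_i−P) = L_i²; let k_i = ‖A_i‖²−L_i²
k_1 = 25.0000+0.0000−43.2500 = -18.2500
row 1: 10.0000x − 8.0000y = -12.0000  (k_2=-6.2500)
row 2: -10.0000x + 0.0000y = -40.0000  (k_3=21.7500)
Cramer on rows 1–2 → x = 4.0000, y = 6.5000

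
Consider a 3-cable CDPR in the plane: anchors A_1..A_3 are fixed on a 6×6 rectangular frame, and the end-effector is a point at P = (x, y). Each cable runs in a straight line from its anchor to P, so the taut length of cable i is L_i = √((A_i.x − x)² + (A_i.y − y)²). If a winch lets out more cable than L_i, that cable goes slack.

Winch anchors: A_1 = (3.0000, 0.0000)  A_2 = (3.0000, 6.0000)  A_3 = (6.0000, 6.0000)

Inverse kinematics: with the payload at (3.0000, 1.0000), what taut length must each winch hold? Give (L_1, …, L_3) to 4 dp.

(1.0000, 5.0000, 5.8310)

L_1: Δ = A_1−P = (0.0000, -1.0000) → ‖Δ‖ = √1.0000 = 1.0000
L_2: Δ = A_2−P = (0.0000, 5.0000) → ‖Δ‖ = √25.0000 = 5.0000
L_3: Δ = A_3−P = (3.0000, 5.0000) → ‖Δ‖ = √34.0000 = 5.8310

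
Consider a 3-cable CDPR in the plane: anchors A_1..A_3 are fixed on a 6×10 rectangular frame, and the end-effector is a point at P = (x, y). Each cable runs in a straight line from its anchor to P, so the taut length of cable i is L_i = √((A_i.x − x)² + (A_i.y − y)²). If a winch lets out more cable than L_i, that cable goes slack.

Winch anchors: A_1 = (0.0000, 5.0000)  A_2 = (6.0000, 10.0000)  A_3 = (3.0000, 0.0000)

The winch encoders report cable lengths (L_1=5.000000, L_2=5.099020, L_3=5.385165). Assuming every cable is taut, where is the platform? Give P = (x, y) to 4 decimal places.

each cable: (A_i−P)·(A_i−P) = L_i²; let q_i = ‖A_i‖²−L_i²
q_1 = 0.0000+25.0000−25.0000 = 0.0000
row 1: -12.0000x − 10.0000y = -110.0000  (q_2=110.0000)
row 2: -6.0000x + 10.0000y = 20.0000  (q_3=-20.0000)
Cramer on rows 1–2 → x = 5.0000, y = 5.0000

(5.0000, 5.0000)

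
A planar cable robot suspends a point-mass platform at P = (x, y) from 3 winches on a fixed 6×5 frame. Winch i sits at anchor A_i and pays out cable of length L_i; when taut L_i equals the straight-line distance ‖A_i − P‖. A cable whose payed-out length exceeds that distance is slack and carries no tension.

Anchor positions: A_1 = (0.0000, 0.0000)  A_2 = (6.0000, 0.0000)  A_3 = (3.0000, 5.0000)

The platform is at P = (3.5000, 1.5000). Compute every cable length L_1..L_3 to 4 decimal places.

(3.8079, 2.9155, 3.5355)

L_1 = √((0.0000−3.5000)² + (0.0000−1.5000)²) = 3.8079
L_2 = √((6.0000−3.5000)² + (0.0000−1.5000)²) = 2.9155
L_3 = √((3.0000−3.5000)² + (5.0000−1.5000)²) = 3.5355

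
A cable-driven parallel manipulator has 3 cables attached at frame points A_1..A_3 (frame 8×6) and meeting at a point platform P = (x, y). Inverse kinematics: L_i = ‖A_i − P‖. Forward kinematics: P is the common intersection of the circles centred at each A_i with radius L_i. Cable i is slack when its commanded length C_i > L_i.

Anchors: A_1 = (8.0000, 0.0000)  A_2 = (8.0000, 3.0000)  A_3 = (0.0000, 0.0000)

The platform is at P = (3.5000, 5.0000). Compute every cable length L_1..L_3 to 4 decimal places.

L_1 = √((8.0000−3.5000)² + (0.0000−5.0000)²) = 6.7268
L_2 = √((8.0000−3.5000)² + (3.0000−5.0000)²) = 4.9244
L_3 = √((0.0000−3.5000)² + (0.0000−5.0000)²) = 6.1033

(6.7268, 4.9244, 6.1033)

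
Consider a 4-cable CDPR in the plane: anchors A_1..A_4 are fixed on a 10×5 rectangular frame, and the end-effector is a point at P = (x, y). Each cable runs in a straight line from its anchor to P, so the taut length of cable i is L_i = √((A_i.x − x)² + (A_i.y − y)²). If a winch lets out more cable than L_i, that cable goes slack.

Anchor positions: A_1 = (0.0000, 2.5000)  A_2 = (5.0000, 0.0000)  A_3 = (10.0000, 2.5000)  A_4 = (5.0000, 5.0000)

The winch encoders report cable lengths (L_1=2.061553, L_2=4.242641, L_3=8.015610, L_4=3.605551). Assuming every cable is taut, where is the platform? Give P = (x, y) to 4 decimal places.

(2.0000, 3.0000)

circle eqns → linear via eq_j − eq_1; set q_j = A_j·A_j − L_j²
q_1 = 0.0000+6.2500−4.2500 = 2.0000
-10.0000·x + 5.0000·y = q_1−q_2 = -5.0000
-20.0000·x + 0.0000·y = q_1−q_3 = -40.0000
-10.0000·x − 5.0000·y = q_1−q_4 = -35.0000
solve first two rows → x=2.0000, y=3.0000
check cable 4: ‖A_4−P‖² = 13.0000 ≈ L_4² = 13.0000 ✓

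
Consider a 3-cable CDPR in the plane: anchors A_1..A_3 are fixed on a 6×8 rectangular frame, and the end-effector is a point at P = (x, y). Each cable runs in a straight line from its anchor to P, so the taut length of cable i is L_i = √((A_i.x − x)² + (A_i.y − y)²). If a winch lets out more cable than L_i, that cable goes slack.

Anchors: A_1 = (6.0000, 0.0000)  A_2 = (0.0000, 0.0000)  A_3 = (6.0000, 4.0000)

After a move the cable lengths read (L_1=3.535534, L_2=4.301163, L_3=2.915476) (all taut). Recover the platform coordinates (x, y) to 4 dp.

circle eqns → linear via eq_j − eq_1; set k_j = A_j·A_j − L_j²
k_1 = 36.0000+0.0000−12.5000 = 23.5000
12.0000·x + 0.0000·y = k_1−k_2 = 42.0000
0.0000·x − 8.0000·y = k_1−k_3 = -20.0000
solve first two rows → x=3.5000, y=2.5000

(3.5000, 2.5000)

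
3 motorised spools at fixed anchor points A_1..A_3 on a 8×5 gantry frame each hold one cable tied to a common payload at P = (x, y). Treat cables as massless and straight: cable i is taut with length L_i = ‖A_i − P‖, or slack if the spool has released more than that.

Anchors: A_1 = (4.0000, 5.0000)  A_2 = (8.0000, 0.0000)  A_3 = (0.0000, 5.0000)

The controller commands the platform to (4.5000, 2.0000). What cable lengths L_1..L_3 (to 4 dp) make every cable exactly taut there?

L_1: Δ = A_1−P = (-0.5000, 3.0000) → ‖Δ‖ = √9.2500 = 3.0414
L_2: Δ = A_2−P = (3.5000, -2.0000) → ‖Δ‖ = √16.2500 = 4.0311
L_3: Δ = A_3−P = (-4.5000, 3.0000) → ‖Δ‖ = √29.2500 = 5.4083

(3.0414, 4.0311, 5.4083)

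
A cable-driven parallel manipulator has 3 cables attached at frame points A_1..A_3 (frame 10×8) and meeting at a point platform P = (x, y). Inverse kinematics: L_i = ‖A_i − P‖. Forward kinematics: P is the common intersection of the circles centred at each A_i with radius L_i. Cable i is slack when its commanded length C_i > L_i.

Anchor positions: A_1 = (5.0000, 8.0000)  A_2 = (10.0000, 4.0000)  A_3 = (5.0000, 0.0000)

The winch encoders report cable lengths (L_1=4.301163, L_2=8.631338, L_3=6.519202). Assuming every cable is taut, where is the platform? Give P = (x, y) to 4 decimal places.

expand ‖A_i−P‖²=L_i² and subtract eq 1 (k_i ≔ ‖A_i‖²−L_i²)
k_1 = 25.0000+64.0000−18.5000 = 70.5000
eq1−eq2 → [-10.0000  8.0000]·P = 29.0000
eq1−eq3 → [0.0000  16.0000]·P = 88.0000
2×2 solve → P = (1.5000, 5.5000)

(1.5000, 5.5000)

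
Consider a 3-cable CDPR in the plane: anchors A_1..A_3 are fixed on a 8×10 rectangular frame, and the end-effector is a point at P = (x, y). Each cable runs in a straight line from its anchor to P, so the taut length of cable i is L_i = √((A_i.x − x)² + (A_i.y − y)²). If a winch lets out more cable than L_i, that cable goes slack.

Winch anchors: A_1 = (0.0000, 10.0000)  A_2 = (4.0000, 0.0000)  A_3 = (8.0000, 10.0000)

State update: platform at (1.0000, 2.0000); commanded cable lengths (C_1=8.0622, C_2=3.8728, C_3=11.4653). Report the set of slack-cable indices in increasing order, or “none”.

cable 1: √((-1.0000)²+(8.0000)²)=8.0623, C_1=8.0622: taut
cable 2: √((3.0000)²+(-2.0000)²)=3.6056, C_2=3.8728: slack
cable 3: √((7.0000)²+(8.0000)²)=10.6301, C_3=11.4653: slack

2, 3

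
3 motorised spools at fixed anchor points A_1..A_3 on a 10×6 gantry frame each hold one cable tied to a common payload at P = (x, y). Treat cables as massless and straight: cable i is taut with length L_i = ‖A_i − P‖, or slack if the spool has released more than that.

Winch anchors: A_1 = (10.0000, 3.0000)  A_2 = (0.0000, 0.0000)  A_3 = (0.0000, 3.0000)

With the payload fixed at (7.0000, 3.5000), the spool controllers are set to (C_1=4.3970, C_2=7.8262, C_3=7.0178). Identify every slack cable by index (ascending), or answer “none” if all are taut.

cable 1: L_1 = ‖A_1−P‖ = 3.0414;  C_1 = 4.3970 → slack
cable 2: L_2 = ‖A_2−P‖ = 7.8262;  C_2 = 7.8262 → taut
cable 3: L_3 = ‖A_3−P‖ = 7.0178;  C_3 = 7.0178 → taut

1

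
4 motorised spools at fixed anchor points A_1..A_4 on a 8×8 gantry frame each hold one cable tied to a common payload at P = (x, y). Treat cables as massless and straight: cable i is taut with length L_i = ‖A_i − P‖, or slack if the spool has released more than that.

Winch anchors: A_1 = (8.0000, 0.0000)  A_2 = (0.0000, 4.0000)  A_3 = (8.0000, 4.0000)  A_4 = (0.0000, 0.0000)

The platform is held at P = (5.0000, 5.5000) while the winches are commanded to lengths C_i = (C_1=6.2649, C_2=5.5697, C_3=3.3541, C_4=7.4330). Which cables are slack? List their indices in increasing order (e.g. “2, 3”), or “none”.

2

i=1: geometric 6.2650 vs commanded 6.2649 ⇒ taut
i=2: geometric 5.2202 vs commanded 5.5697 ⇒ slack
i=3: geometric 3.3541 vs commanded 3.3541 ⇒ taut
i=4: geometric 7.4330 vs commanded 7.4330 ⇒ taut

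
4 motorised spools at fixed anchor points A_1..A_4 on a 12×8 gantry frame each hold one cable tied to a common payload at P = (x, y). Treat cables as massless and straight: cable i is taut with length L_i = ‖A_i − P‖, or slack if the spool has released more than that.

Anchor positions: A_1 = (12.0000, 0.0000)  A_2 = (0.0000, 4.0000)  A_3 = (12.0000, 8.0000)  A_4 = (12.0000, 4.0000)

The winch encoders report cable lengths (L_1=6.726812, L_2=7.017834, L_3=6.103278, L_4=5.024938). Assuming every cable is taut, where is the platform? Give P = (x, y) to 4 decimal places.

each cable: (A_i−P)·(A_i−P) = L_i²; let q_i = ‖A_i‖²−L_i²
q_1 = 144.0000+0.0000−45.2500 = 98.7500
row 1: 24.0000x − 8.0000y = 132.0000  (q_2=-33.2500)
row 2: 0.0000x − 16.0000y = -72.0000  (q_3=170.7500)
row 3: 0.0000x − 8.0000y = -36.0000  (q_4=134.7500)
Cramer on rows 1–2 → x = 7.0000, y = 4.5000
check cable 4: ‖A_4−P‖² = 25.2500 ≈ L_4² = 25.2500 ✓

(7.0000, 4.5000)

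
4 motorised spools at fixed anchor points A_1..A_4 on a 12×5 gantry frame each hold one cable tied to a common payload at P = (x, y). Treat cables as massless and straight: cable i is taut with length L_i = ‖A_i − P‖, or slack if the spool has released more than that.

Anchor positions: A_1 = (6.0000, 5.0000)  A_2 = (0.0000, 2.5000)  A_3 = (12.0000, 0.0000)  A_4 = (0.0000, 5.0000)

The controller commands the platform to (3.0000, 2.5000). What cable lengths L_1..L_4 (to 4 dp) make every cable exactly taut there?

L_1 = √((6.0000−3.0000)² + (5.0000−2.5000)²) = 3.9051
L_2 = √((0.0000−3.0000)² + (2.5000−2.5000)²) = 3.0000
L_3 = √((12.0000−3.0000)² + (0.0000−2.5000)²) = 9.3408
L_4 = √((0.0000−3.0000)² + (5.0000−2.5000)²) = 3.9051

(3.9051, 3.0000, 9.3408, 3.9051)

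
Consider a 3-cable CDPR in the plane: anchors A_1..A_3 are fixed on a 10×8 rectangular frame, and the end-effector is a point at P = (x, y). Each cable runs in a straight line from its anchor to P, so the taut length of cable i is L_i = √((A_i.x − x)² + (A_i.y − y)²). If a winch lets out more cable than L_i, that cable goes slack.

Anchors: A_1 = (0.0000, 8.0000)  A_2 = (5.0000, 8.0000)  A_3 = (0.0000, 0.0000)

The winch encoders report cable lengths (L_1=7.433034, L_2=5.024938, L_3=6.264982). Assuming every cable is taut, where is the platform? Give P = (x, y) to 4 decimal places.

(5.5000, 3.0000)

each cable: (A_i−P)·(A_i−P) = L_i²; let k_i = ‖A_i‖²−L_i²
k_1 = 0.0000+64.0000−55.2500 = 8.7500
row 1: -10.0000x + 0.0000y = -55.0000  (k_2=63.7500)
row 2: 0.0000x + 16.0000y = 48.0000  (k_3=-39.2500)
Cramer on rows 1–2 → x = 5.5000, y = 3.0000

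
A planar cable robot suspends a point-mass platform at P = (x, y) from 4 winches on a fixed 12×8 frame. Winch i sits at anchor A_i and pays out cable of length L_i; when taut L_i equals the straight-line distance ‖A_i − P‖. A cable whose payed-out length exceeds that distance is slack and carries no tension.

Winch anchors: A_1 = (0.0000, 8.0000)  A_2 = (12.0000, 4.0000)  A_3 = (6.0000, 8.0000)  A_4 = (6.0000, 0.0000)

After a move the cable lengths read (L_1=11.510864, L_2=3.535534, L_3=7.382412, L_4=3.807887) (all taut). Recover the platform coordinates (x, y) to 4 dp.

expand ‖A_i−P‖²=L_i² and subtract eq 1 (k_i ≔ ‖A_i‖²−L_i²)
k_1 = 0.0000+64.0000−132.5000 = -68.5000
eq1−eq2 → [-24.0000  8.0000]·P = -216.0000
eq1−eq3 → [-12.0000  0.0000]·P = -114.0000
eq1−eq4 → [-12.0000  16.0000]·P = -90.0000
2×2 solve → P = (9.5000, 1.5000)
check cable 4: ‖A_4−P‖² = 14.5000 ≈ L_4² = 14.5000 ✓

(9.5000, 1.5000)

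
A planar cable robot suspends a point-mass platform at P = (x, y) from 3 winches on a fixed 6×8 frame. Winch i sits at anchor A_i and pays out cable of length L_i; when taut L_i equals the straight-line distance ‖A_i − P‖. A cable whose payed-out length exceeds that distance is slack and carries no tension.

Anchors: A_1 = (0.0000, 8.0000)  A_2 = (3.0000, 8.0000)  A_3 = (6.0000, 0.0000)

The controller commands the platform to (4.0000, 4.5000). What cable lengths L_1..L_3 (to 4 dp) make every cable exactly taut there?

(5.3151, 3.6401, 4.9244)

L_1: Δ = A_1−P = (-4.0000, 3.5000) → ‖Δ‖ = √28.2500 = 5.3151
L_2: Δ = A_2−P = (-1.0000, 3.5000) → ‖Δ‖ = √13.2500 = 3.6401
L_3: Δ = A_3−P = (2.0000, -4.5000) → ‖Δ‖ = √24.2500 = 4.9244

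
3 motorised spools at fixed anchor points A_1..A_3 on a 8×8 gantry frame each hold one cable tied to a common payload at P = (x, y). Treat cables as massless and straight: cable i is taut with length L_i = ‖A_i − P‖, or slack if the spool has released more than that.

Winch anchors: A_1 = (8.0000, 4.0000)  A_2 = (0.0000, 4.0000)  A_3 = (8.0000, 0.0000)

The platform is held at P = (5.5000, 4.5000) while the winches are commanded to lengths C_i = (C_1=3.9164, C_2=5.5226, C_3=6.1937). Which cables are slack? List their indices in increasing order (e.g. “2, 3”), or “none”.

cable 1: √((2.5000)²+(-0.5000)²)=2.5495, C_1=3.9164: slack
cable 2: √((-5.5000)²+(-0.5000)²)=5.5227, C_2=5.5226: taut
cable 3: √((2.5000)²+(-4.5000)²)=5.1478, C_3=6.1937: slack

1, 3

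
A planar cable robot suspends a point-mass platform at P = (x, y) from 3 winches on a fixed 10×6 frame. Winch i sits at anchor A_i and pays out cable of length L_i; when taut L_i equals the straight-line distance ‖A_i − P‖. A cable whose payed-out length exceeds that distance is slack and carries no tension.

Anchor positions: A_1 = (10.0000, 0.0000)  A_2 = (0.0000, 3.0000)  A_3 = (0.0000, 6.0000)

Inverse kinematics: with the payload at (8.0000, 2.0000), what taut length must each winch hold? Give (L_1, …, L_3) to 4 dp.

L_1 = √((10.0000−8.0000)² + (0.0000−2.0000)²) = 2.8284
L_2 = √((0.0000−8.0000)² + (3.0000−2.0000)²) = 8.0623
L_3 = √((0.0000−8.0000)² + (6.0000−2.0000)²) = 8.9443

(2.8284, 8.0623, 8.9443)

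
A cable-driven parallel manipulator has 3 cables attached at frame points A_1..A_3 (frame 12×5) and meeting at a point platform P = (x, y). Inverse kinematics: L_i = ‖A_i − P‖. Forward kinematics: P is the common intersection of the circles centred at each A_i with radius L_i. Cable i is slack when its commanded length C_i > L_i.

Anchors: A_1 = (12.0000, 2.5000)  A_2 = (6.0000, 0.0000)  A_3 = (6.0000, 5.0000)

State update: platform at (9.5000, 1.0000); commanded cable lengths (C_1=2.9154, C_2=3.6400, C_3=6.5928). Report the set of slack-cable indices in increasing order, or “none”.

i=1: geometric 2.9155 vs commanded 2.9154 ⇒ taut
i=2: geometric 3.6401 vs commanded 3.6400 ⇒ taut
i=3: geometric 5.3151 vs commanded 6.5928 ⇒ slack

3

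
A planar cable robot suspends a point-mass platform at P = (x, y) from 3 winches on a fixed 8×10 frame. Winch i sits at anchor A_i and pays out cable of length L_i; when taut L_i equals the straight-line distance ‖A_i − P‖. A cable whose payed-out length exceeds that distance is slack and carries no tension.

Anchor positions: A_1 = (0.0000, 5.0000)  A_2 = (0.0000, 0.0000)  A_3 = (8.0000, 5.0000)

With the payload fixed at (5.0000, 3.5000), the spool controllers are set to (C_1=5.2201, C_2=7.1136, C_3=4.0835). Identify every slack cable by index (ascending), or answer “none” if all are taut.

cable 1: L_1 = ‖A_1−P‖ = 5.2202;  C_1 = 5.2201 → taut
cable 2: L_2 = ‖A_2−P‖ = 6.1033;  C_2 = 7.1136 → slack
cable 3: L_3 = ‖A_3−P‖ = 3.3541;  C_3 = 4.0835 → slack

2, 3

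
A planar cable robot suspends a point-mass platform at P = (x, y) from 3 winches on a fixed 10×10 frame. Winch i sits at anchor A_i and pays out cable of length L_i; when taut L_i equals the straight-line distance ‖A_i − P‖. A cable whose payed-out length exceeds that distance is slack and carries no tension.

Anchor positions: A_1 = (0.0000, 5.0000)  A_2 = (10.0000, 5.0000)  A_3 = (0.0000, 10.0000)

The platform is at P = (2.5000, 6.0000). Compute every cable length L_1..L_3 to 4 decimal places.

L_1 = √((0.0000−2.5000)² + (5.0000−6.0000)²) = 2.6926
L_2 = √((10.0000−2.5000)² + (5.0000−6.0000)²) = 7.5664
L_3 = √((0.0000−2.5000)² + (10.0000−6.0000)²) = 4.7170

(2.6926, 7.5664, 4.7170)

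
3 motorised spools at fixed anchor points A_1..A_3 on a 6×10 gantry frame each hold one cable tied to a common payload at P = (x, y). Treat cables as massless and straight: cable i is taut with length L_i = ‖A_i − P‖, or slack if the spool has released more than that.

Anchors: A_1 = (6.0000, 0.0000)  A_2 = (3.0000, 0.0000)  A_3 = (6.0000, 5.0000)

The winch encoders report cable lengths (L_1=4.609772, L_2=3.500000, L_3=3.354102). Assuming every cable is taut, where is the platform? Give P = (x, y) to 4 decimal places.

circle eqns → linear via eq_j − eq_1; set c_j = A_j·A_j − L_j²
c_1 = 36.0000+0.0000−21.2500 = 14.7500
6.0000·x + 0.0000·y = c_1−c_2 = 18.0000
0.0000·x − 10.0000·y = c_1−c_3 = -35.0000
solve first two rows → x=3.0000, y=3.5000

(3.0000, 3.5000)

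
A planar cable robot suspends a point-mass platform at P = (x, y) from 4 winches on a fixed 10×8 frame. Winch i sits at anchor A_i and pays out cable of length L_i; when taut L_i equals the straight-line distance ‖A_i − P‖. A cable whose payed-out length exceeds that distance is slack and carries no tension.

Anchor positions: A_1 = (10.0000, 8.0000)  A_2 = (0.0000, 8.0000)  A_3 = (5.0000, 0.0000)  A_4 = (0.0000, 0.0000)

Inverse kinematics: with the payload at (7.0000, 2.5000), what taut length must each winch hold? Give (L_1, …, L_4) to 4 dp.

L_1: Δ = A_1−P = (3.0000, 5.5000) → ‖Δ‖ = √39.2500 = 6.2650
L_2: Δ = A_2−P = (-7.0000, 5.5000) → ‖Δ‖ = √79.2500 = 8.9022
L_3: Δ = A_3−P = (-2.0000, -2.5000) → ‖Δ‖ = √10.2500 = 3.2016
L_4: Δ = A_4−P = (-7.0000, -2.5000) → ‖Δ‖ = √55.2500 = 7.4330

(6.2650, 8.9022, 3.2016, 7.4330)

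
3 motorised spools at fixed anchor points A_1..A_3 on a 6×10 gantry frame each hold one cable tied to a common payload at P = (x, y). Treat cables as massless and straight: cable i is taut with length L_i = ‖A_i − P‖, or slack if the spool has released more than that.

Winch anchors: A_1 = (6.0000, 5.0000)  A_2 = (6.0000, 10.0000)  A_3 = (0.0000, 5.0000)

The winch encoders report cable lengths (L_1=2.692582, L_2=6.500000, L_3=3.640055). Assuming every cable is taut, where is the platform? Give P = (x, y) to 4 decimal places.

each cable: (A_i−P)·(A_i−P) = L_i²; let k_i = ‖A_i‖²−L_i²
k_1 = 36.0000+25.0000−7.2500 = 53.7500
row 1: 0.0000x − 10.0000y = -40.0000  (k_2=93.7500)
row 2: 12.0000x + 0.0000y = 42.0000  (k_3=11.7500)
Cramer on rows 1–2 → x = 3.5000, y = 4.0000

(3.5000, 4.0000)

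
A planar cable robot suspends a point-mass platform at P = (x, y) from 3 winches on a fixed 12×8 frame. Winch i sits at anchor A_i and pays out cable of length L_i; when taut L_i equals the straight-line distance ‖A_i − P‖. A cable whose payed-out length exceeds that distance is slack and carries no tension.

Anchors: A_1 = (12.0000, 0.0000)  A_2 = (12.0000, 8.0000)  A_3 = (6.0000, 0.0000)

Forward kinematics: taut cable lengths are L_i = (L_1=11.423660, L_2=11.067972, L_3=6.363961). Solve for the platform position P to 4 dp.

(1.5000, 4.5000)

expand ‖A_i−P‖²=L_i² and subtract eq 1 (q_i ≔ ‖A_i‖²−L_i²)
q_1 = 144.0000+0.0000−130.5000 = 13.5000
eq1−eq2 → [0.0000  -16.0000]·P = -72.0000
eq1−eq3 → [12.0000  0.0000]·P = 18.0000
2×2 solve → P = (1.5000, 4.5000)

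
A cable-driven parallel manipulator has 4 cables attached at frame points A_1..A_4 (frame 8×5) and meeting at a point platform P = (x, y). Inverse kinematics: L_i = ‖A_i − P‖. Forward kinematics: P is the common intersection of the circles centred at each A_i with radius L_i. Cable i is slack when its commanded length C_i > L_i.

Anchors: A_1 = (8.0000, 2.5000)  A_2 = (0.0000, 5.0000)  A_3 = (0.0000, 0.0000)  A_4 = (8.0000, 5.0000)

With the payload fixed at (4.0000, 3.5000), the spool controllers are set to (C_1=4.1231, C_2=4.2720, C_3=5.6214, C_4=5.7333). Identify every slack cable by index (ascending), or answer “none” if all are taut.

i=1: geometric 4.1231 vs commanded 4.1231 ⇒ taut
i=2: geometric 4.2720 vs commanded 4.2720 ⇒ taut
i=3: geometric 5.3151 vs commanded 5.6214 ⇒ slack
i=4: geometric 4.2720 vs commanded 5.7333 ⇒ slack

3, 4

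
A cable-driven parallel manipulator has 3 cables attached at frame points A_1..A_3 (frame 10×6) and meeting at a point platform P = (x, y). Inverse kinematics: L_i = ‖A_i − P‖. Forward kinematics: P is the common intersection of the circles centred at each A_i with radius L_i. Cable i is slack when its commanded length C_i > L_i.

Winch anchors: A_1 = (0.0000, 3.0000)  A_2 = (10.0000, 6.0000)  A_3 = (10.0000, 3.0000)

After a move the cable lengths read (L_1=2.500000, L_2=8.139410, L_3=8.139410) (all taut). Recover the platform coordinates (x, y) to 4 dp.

expand ‖A_i−P‖²=L_i² and subtract eq 1 (k_i ≔ ‖A_i‖²−L_i²)
k_1 = 0.0000+9.0000−6.2500 = 2.7500
eq1−eq2 → [-20.0000  -6.0000]·P = -67.0000
eq1−eq3 → [-20.0000  0.0000]·P = -40.0000
2×2 solve → P = (2.0000, 4.5000)

(2.0000, 4.5000)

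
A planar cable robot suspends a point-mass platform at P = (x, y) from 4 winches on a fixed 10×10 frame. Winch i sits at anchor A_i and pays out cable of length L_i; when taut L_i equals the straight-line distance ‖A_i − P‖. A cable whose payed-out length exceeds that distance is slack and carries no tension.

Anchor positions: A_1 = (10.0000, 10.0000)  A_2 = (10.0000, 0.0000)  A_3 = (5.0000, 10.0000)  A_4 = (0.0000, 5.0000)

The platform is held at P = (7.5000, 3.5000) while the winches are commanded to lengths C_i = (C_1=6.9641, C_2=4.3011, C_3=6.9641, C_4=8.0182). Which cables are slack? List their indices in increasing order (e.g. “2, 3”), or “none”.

4

cable 1: √((2.5000)²+(6.5000)²)=6.9642, C_1=6.9641: taut
cable 2: √((2.5000)²+(-3.5000)²)=4.3012, C_2=4.3011: taut
cable 3: √((-2.5000)²+(6.5000)²)=6.9642, C_3=6.9641: taut
cable 4: √((-7.5000)²+(1.5000)²)=7.6485, C_4=8.0182: slack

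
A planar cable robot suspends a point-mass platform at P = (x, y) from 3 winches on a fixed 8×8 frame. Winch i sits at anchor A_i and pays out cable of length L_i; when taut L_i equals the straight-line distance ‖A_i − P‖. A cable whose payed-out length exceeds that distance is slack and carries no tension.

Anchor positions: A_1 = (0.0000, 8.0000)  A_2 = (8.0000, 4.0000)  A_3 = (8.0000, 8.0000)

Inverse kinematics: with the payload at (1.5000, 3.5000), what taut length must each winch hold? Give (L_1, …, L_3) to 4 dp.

cable 1: Δx=-1.5000, Δy=4.5000; L_1 = √(Δx²+Δy²) = 4.7434
cable 2: Δx=6.5000, Δy=0.5000; L_2 = √(Δx²+Δy²) = 6.5192
cable 3: Δx=6.5000, Δy=4.5000; L_3 = √(Δx²+Δy²) = 7.9057

(4.7434, 6.5192, 7.9057)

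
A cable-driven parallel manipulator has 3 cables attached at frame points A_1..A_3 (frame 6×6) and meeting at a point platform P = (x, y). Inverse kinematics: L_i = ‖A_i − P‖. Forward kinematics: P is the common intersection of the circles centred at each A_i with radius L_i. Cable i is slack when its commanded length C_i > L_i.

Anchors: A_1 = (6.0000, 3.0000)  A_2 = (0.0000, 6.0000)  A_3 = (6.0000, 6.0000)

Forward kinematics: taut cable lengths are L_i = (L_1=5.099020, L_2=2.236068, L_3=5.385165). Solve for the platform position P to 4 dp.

circle eqns → linear via eq_j − eq_1; set q_j = A_j·A_j − L_j²
q_1 = 36.0000+9.0000−26.0000 = 19.0000
12.0000·x − 6.0000·y = q_1−q_2 = -12.0000
0.0000·x − 6.0000·y = q_1−q_3 = -24.0000
solve first two rows → x=1.0000, y=4.0000

(1.0000, 4.0000)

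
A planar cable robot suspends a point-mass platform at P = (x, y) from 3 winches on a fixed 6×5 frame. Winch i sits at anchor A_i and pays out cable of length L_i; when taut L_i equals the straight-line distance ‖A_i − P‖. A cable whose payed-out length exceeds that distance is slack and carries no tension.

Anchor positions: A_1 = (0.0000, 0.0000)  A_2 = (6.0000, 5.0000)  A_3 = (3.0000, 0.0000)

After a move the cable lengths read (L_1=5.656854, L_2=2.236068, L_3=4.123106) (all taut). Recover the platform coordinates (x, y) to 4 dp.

(4.0000, 4.0000)

circle eqns → linear via eq_j − eq_1; set c_j = A_j·A_j − L_j²
c_1 = 0.0000+0.0000−32.0000 = -32.0000
-12.0000·x − 10.0000·y = c_1−c_2 = -88.0000
-6.0000·x + 0.0000·y = c_1−c_3 = -24.0000
solve first two rows → x=4.0000, y=4.0000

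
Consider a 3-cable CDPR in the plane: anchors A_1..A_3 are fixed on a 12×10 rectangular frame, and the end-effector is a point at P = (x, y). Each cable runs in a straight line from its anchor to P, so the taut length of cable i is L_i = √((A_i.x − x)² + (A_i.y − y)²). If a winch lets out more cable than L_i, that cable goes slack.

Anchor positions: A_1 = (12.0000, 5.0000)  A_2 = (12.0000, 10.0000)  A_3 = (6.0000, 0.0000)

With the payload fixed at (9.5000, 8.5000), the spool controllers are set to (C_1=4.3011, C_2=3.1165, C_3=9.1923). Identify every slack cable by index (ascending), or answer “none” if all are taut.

2

i=1: geometric 4.3012 vs commanded 4.3011 ⇒ taut
i=2: geometric 2.9155 vs commanded 3.1165 ⇒ slack
i=3: geometric 9.1924 vs commanded 9.1923 ⇒ taut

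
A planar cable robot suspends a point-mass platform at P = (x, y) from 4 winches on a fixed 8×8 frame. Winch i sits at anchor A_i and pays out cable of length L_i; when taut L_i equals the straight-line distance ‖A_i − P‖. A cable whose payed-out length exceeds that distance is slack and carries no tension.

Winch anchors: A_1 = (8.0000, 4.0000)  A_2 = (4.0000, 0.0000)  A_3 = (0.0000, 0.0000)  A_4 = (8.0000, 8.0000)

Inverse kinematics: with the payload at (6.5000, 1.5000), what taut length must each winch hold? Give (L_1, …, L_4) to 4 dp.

L_1 = √((8.0000−6.5000)² + (4.0000−1.5000)²) = 2.9155
L_2 = √((4.0000−6.5000)² + (0.0000−1.5000)²) = 2.9155
L_3 = √((0.0000−6.5000)² + (0.0000−1.5000)²) = 6.6708
L_4 = √((8.0000−6.5000)² + (8.0000−1.5000)²) = 6.6708

(2.9155, 2.9155, 6.6708, 6.6708)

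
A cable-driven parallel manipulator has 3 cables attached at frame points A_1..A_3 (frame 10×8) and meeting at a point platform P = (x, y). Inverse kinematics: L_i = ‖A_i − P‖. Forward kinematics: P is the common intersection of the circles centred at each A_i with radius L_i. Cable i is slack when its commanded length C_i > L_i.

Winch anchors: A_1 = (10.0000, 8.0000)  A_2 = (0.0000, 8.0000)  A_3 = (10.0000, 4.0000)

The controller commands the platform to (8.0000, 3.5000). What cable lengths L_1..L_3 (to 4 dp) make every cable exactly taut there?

L_1: Δ = A_1−P = (2.0000, 4.5000) → ‖Δ‖ = √24.2500 = 4.9244
L_2: Δ = A_2−P = (-8.0000, 4.5000) → ‖Δ‖ = √84.2500 = 9.1788
L_3: Δ = A_3−P = (2.0000, 0.5000) → ‖Δ‖ = √4.2500 = 2.0616

(4.9244, 9.1788, 2.0616)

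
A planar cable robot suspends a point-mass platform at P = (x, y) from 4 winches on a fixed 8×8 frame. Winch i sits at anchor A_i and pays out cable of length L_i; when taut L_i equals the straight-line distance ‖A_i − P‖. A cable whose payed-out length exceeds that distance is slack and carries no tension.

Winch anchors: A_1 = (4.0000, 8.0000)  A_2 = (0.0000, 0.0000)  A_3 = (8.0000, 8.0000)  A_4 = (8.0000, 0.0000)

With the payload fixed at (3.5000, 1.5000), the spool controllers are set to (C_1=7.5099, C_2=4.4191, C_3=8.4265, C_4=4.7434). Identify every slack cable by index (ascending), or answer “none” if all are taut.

1, 2, 3

i=1: geometric 6.5192 vs commanded 7.5099 ⇒ slack
i=2: geometric 3.8079 vs commanded 4.4191 ⇒ slack
i=3: geometric 7.9057 vs commanded 8.4265 ⇒ slack
i=4: geometric 4.7434 vs commanded 4.7434 ⇒ taut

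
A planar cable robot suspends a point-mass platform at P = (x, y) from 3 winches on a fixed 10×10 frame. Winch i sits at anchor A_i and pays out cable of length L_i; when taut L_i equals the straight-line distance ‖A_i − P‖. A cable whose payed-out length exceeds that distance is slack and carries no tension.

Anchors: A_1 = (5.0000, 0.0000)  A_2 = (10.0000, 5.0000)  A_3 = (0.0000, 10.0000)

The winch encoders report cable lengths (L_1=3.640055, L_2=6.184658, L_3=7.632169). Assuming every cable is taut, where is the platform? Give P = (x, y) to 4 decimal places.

circle eqns → linear via eq_j − eq_1; set q_j = A_j·A_j − L_j²
q_1 = 25.0000+0.0000−13.2500 = 11.7500
-10.0000·x − 10.0000·y = q_1−q_2 = -75.0000
10.0000·x − 20.0000·y = q_1−q_3 = -30.0000
solve first two rows → x=4.0000, y=3.5000

(4.0000, 3.5000)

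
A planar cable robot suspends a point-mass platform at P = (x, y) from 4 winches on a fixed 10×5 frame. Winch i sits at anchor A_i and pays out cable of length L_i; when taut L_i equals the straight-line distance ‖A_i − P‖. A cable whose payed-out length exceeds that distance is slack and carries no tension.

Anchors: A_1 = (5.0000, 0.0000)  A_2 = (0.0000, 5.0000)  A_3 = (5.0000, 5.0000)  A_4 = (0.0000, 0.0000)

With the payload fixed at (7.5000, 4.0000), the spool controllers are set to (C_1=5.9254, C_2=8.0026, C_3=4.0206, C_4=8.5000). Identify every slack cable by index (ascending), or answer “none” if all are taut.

1, 2, 3

cable 1: L_1 = ‖A_1−P‖ = 4.7170;  C_1 = 5.9254 → slack
cable 2: L_2 = ‖A_2−P‖ = 7.5664;  C_2 = 8.0026 → slack
cable 3: L_3 = ‖A_3−P‖ = 2.6926;  C_3 = 4.0206 → slack
cable 4: L_4 = ‖A_4−P‖ = 8.5000;  C_4 = 8.5000 → taut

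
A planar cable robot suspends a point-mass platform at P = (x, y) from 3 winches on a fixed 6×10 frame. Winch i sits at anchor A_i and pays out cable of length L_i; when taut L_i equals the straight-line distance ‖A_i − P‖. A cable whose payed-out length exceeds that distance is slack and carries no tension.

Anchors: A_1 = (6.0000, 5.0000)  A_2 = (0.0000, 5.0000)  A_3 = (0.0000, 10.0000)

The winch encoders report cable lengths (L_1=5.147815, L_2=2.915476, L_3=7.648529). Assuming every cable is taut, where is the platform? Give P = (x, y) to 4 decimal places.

expand ‖A_i−P‖²=L_i² and subtract eq 1 (k_i ≔ ‖A_i‖²−L_i²)
k_1 = 36.0000+25.0000−26.5000 = 34.5000
eq1−eq2 → [12.0000  0.0000]·P = 18.0000
eq1−eq3 → [12.0000  -10.0000]·P = -7.0000
2×2 solve → P = (1.5000, 2.5000)

(1.5000, 2.5000)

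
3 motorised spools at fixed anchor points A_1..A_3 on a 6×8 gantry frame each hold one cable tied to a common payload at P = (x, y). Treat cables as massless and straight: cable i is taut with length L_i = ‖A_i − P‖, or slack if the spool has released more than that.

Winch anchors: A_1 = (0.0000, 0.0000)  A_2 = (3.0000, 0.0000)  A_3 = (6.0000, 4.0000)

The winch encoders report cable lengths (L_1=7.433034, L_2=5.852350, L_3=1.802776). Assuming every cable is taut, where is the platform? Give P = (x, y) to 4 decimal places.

(5.0000, 5.5000)

expand ‖A_i−P‖²=L_i² and subtract eq 1 (c_i ≔ ‖A_i‖²−L_i²)
c_1 = 0.0000+0.0000−55.2500 = -55.2500
eq1−eq2 → [-6.0000  0.0000]·P = -30.0000
eq1−eq3 → [-12.0000  -8.0000]·P = -104.0000
2×2 solve → P = (5.0000, 5.5000)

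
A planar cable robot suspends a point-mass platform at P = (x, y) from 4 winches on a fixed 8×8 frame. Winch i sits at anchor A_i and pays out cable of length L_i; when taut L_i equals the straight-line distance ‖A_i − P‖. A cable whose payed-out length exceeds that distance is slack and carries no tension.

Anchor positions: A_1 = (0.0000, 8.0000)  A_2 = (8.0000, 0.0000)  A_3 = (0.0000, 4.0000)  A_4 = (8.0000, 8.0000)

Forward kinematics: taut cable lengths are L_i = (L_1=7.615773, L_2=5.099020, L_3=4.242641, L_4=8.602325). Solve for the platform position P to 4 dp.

each cable: (A_i−P)·(A_i−P) = L_i²; let q_i = ‖A_i‖²−L_i²
q_1 = 0.0000+64.0000−58.0000 = 6.0000
row 1: -16.0000x + 16.0000y = -32.0000  (q_2=38.0000)
row 2: 0.0000x + 8.0000y = 8.0000  (q_3=-2.0000)
row 3: -16.0000x + 0.0000y = -48.0000  (q_4=54.0000)
Cramer on rows 1–2 → x = 3.0000, y = 1.0000
check cable 4: ‖A_4−P‖² = 74.0000 ≈ L_4² = 74.0000 ✓

(3.0000, 1.0000)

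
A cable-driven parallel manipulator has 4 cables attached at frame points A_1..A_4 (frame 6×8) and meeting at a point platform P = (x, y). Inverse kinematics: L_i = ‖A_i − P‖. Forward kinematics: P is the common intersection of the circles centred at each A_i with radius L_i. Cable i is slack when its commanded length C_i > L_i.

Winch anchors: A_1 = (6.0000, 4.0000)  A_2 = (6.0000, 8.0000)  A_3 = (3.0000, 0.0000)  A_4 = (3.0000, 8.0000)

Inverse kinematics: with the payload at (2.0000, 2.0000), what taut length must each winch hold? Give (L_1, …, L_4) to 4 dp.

L_1: Δ = A_1−P = (4.0000, 2.0000) → ‖Δ‖ = √20.0000 = 4.4721
L_2: Δ = A_2−P = (4.0000, 6.0000) → ‖Δ‖ = √52.0000 = 7.2111
L_3: Δ = A_3−P = (1.0000, -2.0000) → ‖Δ‖ = √5.0000 = 2.2361
L_4: Δ = A_4−P = (1.0000, 6.0000) → ‖Δ‖ = √37.0000 = 6.0828

(4.4721, 7.2111, 2.2361, 6.0828)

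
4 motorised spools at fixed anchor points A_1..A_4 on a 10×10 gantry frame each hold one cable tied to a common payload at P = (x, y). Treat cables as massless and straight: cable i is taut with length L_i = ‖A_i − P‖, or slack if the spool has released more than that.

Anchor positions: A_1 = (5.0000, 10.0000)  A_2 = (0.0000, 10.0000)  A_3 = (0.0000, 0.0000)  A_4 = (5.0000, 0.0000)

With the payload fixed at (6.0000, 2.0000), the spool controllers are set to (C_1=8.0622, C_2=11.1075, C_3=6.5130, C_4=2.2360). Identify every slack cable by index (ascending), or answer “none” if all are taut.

cable 1: √((-1.0000)²+(8.0000)²)=8.0623, C_1=8.0622: taut
cable 2: √((-6.0000)²+(8.0000)²)=10.0000, C_2=11.1075: slack
cable 3: √((-6.0000)²+(-2.0000)²)=6.3246, C_3=6.5130: slack
cable 4: √((-1.0000)²+(-2.0000)²)=2.2361, C_4=2.2360: taut

2, 3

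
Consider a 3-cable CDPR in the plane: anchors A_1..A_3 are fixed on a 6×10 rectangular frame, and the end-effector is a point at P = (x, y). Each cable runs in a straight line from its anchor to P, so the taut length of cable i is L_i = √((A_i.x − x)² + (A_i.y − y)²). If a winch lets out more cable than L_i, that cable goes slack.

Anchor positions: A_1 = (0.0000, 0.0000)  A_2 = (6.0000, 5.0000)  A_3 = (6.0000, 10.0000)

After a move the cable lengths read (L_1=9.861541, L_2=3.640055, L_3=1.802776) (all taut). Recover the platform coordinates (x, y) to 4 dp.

each cable: (A_i−P)·(A_i−P) = L_i²; let c_i = ‖A_i‖²−L_i²
c_1 = 0.0000+0.0000−97.2500 = -97.2500
row 1: -12.0000x − 10.0000y = -145.0000  (c_2=47.7500)
row 2: -12.0000x − 20.0000y = -230.0000  (c_3=132.7500)
Cramer on rows 1–2 → x = 5.0000, y = 8.5000

(5.0000, 8.5000)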